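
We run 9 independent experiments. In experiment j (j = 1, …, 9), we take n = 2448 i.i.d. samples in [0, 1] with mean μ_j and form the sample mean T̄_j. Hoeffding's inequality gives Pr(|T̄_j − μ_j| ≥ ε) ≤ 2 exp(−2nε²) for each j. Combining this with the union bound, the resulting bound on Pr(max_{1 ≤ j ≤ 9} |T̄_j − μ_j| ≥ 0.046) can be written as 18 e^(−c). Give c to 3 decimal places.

10.360

Union bound over the 9 events: Pr(max_{1 ≤ j ≤ 9} |T̄_j − μ_j| ≥ 0.046) ≤ 9·2·exp(−2nε²) = 18 exp(−2·2448·0.046²).
So c = 2·2448·0.046² = 10.3599.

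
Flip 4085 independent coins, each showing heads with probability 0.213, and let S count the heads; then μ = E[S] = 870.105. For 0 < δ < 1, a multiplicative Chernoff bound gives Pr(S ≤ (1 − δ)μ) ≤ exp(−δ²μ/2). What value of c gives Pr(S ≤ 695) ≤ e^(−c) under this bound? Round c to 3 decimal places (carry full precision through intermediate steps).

17.620

Write 695 = (1 − δ)μ, so δ = 1 − 695/870.105 = 0.2012458…
Then the exponent is δ²μ/2 = (μ − 695)²/(2μ) = 17.619575.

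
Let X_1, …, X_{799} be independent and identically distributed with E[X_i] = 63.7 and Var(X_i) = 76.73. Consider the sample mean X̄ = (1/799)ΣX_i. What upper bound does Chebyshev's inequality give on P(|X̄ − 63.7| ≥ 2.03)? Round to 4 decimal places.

Var(X̄) = Var(X_i)/n = 76.73/799 = 0.096033.
Chebyshev: P(|X̄ − 63.7| ≥ 2.03) ≤ Var(X̄)/(2.03)² = 76.73/(799·2.03²) = 0.0233.

0.0233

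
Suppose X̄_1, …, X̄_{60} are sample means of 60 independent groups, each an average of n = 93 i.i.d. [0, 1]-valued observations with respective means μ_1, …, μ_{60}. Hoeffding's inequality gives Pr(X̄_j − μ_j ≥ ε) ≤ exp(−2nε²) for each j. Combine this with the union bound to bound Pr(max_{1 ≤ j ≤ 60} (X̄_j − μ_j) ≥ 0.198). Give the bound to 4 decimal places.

Per-experiment Hoeffding bound: exp(−2·93·0.198²) = exp(−7.29194) = 0.000681.
Union bound over 60 events: 60·0.000681 = 0.04086.

0.0409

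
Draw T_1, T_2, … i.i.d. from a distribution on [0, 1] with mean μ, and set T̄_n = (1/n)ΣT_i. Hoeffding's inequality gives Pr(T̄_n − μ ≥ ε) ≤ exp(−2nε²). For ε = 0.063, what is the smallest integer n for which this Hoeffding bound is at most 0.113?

Require exp(−2nε²) ≤ 0.113, i.e. 2nε² ≥ ln(1/0.113) = 2.180367.
So n ≥ 2.180367 / (2·0.063²) = 274.675.
The smallest integer n is 275.

275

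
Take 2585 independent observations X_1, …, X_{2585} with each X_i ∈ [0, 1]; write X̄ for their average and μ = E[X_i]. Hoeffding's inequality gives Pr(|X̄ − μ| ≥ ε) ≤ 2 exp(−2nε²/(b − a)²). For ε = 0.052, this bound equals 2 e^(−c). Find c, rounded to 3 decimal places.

13.980

c = 2nε²/(b − a)² = 2·2585·0.052² / 1² = 13.9797.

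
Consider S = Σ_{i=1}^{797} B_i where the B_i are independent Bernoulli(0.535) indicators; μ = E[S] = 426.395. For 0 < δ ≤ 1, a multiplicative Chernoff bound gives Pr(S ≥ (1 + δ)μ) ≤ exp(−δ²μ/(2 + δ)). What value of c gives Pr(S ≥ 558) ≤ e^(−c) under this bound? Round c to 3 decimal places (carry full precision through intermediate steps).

17.594

Write 558 = (1 + δ)μ, so δ = 558/426.395 − 1 = 0.3086457…
Then the exponent is δ²μ/(2 + δ) = (558 − μ)² / (μ·(2 + δ)) = 17.594437.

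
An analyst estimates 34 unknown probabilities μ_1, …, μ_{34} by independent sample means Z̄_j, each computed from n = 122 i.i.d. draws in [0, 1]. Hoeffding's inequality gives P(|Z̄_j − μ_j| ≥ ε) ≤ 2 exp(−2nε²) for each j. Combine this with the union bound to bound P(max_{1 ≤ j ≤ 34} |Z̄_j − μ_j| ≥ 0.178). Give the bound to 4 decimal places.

0.0299

Per-experiment Hoeffding bound: 2·exp(−2·122·0.178²) = 2·exp(−7.73090) = 0.0008781.
Union bound over 34 events: 34·0.0008781 = 0.02986.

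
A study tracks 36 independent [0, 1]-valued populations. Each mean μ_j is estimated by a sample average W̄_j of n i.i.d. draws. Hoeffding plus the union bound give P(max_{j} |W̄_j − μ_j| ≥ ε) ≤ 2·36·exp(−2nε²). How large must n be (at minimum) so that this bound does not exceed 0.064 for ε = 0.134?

196

Need 2·36·exp(−2nε²) ≤ 0.064, i.e. exp(−2nε²) ≤ 0.064/72.
So 2nε² ≥ ln(72/0.064) = 7.025538.
Hence n ≥ 7.025538/(2·0.134²) = 195.632.
The smallest integer n is 196.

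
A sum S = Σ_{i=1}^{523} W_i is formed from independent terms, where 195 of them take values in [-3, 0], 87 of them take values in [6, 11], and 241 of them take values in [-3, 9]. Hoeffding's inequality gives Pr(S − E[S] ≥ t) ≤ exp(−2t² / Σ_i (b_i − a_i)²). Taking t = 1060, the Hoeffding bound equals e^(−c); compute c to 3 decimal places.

58.166

Σ(b_i − a_i)² = 195·3² + 87·5² + 241·12² = 38634.
c = 2t² / 38634 = 2·1060² / 38634 = 58.1664.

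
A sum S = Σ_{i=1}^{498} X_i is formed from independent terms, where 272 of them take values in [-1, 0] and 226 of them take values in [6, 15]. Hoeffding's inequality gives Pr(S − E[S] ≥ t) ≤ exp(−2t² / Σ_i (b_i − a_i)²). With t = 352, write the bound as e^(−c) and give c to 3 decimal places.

Σ(b_i − a_i)² = 272·1² + 226·9² = 18578.
c = 2t² / 18578 = 2·352² / 18578 = 13.3388.

13.339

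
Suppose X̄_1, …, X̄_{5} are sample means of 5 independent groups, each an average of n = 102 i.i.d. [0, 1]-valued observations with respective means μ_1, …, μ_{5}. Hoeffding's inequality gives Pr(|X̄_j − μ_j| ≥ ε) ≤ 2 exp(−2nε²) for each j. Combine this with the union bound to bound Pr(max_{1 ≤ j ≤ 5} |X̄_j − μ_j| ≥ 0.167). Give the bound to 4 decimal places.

Per-experiment Hoeffding bound: 2·exp(−2·102·0.167²) = 2·exp(−5.68936) = 0.0067635.
Union bound over 5 events: 5·0.0067635 = 0.03382.

0.0338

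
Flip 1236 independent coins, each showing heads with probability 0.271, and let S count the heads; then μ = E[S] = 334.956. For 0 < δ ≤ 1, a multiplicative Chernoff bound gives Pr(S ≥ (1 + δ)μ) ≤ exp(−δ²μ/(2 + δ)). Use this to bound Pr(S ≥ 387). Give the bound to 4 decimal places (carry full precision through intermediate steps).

0.0235

Write 387 = (1 + δ)μ, so δ = 387/334.956 − 1 = 0.1553756…
Then the exponent is δ²μ/(2 + δ) = (387 − μ)² / (μ·(2 + δ)) = 3.751722.
Bound = exp(−3.751722) = 0.02348.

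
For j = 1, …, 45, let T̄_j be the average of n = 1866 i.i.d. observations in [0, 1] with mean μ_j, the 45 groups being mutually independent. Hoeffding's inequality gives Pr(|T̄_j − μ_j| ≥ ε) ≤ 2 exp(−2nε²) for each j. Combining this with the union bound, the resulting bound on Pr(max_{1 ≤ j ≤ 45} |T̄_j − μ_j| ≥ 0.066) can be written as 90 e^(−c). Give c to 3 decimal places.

16.257

Union bound over the 45 events: Pr(max_{1 ≤ j ≤ 45} |T̄_j − μ_j| ≥ 0.066) ≤ 45·2·exp(−2nε²) = 90 exp(−2·1866·0.066²).
So c = 2·1866·0.066² = 16.2566.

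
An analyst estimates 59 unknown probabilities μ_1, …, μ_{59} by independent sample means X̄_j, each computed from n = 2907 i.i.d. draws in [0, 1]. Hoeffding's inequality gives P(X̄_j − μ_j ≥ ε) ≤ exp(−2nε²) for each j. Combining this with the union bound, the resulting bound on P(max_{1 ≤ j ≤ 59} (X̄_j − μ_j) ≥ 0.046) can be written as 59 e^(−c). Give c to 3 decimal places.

12.302

Union bound over the 59 events: P(max_{1 ≤ j ≤ 59} (X̄_j − μ_j) ≥ 0.046) ≤ 59·exp(−2nε²) = 59 exp(−2·2907·0.046²).
So c = 2·2907·0.046² = 12.3024.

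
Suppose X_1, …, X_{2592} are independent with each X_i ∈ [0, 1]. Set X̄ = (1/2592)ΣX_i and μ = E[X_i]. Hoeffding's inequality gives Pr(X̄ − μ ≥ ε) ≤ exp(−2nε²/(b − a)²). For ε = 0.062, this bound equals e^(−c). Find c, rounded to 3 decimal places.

19.927

c = 2nε²/(b − a)² = 2·2592·0.062² / 1² = 19.9273.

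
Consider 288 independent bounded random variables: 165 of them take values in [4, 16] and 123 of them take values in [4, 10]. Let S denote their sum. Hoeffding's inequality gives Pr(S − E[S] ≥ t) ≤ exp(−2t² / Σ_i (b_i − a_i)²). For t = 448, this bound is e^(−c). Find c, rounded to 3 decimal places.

Σ(b_i − a_i)² = 165·12² + 123·6² = 28188.
c = 2t² / 28188 = 2·448² / 28188 = 14.2404.

14.240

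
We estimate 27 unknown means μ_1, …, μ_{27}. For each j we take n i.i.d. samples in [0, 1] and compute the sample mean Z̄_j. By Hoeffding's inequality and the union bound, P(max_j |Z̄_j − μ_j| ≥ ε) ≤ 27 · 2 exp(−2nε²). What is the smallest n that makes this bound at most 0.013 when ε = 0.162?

159

Need 2·27·exp(−2nε²) ≤ 0.013, i.e. exp(−2nε²) ≤ 0.013/54.
So 2nε² ≥ ln(54/0.013) = 8.331790.
Hence n ≥ 8.331790/(2·0.162²) = 158.737.
The smallest integer n is 159.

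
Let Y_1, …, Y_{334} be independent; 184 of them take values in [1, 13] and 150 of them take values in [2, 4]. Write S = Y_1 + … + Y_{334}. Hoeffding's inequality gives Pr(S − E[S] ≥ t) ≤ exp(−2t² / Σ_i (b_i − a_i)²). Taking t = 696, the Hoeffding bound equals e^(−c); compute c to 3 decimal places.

35.756

Σ(b_i − a_i)² = 184·12² + 150·2² = 27096.
c = 2t² / 27096 = 2·696² / 27096 = 35.7555.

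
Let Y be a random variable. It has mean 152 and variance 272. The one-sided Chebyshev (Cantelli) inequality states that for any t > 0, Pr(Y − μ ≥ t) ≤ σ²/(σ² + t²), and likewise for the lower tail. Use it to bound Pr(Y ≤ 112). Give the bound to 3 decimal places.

0.145

Here σ² = 272 and t = 40, so σ² + t² = 1872.
Cantelli's bound: 272/1872 = 0.1453.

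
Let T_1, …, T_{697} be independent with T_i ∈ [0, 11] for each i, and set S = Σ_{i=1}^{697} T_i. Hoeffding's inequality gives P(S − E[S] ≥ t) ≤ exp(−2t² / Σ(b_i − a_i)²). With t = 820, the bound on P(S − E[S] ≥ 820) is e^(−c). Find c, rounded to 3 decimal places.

Σ(b_i − a_i)² = 697·(11)² = 84337.
c = 2t²/84337 = 2·820²/84337 = 15.9456.

15.946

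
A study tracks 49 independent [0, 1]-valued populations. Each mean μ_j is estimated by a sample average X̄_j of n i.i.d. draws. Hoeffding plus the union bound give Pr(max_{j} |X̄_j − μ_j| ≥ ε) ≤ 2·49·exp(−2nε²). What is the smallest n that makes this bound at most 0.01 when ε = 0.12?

Need 2·49·exp(−2nε²) ≤ 0.01, i.e. exp(−2nε²) ≤ 0.01/98.
So 2nε² ≥ ln(98/0.01) = 9.190138.
Hence n ≥ 9.190138/(2·0.12²) = 319.102.
The smallest integer n is 320.

320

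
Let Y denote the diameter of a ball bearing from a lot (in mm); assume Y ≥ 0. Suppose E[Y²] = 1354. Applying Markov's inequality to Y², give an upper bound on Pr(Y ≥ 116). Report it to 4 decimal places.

Since Y ≥ 0, the event {Y ≥ 116} is the same as {Y² ≥ 13456}.
Markov's inequality applied to Y² gives Pr(Y² ≥ 13456) ≤ E[Y²]/13456 = 1354/13456 = 0.1006.

0.1006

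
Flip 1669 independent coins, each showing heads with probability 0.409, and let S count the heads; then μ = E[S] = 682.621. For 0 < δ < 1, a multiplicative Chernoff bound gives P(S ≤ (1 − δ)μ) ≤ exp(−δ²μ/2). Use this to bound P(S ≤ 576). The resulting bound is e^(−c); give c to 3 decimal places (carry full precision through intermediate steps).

8.327

Write 576 = (1 − δ)μ, so δ = 1 − 576/682.621 = 0.1561936…
Then the exponent is δ²μ/2 = (μ − 576)²/(2μ) = 8.326756.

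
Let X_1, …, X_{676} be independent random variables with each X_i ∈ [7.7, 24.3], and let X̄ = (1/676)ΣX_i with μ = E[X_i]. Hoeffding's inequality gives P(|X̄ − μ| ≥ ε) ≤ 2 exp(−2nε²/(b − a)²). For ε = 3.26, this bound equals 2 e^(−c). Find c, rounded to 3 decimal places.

c = 2nε²/(b − a)² = 2·676·3.26² / 16.6² = 52.1430.

52.143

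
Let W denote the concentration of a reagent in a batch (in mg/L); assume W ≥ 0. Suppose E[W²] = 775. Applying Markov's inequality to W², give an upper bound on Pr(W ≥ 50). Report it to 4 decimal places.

Since W ≥ 0, the event {W ≥ 50} is the same as {W² ≥ 2500}.
Markov's inequality applied to W² gives Pr(W² ≥ 2500) ≤ E[W²]/2500 = 775/2500 = 0.3100.

0.3100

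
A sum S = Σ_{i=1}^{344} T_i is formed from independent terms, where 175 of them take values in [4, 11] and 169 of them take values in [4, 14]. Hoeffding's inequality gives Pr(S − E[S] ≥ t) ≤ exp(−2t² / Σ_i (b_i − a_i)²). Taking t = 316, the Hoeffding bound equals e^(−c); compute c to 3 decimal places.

Σ(b_i − a_i)² = 175·7² + 169·10² = 25475.
c = 2t² / 25475 = 2·316² / 25475 = 7.8395.

7.840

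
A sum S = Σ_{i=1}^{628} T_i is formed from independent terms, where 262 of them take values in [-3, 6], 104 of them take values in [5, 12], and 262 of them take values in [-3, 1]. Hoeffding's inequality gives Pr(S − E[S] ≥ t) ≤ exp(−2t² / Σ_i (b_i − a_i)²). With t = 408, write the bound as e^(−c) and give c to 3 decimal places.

Σ(b_i − a_i)² = 262·9² + 104·7² + 262·4² = 30510.
c = 2t² / 30510 = 2·408² / 30510 = 10.9121.

10.912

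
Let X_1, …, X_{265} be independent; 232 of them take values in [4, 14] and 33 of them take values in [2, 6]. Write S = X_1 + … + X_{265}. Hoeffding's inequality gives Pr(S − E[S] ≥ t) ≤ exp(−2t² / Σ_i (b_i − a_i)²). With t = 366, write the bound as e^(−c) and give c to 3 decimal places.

Σ(b_i − a_i)² = 232·10² + 33·4² = 23728.
c = 2t² / 23728 = 2·366² / 23728 = 11.2910.

11.291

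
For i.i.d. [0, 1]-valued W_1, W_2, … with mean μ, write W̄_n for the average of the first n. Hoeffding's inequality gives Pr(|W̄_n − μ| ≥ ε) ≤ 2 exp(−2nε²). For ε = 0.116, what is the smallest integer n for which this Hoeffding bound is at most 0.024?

165

Require 2·exp(−2nε²) ≤ 0.024, i.e. 2nε² ≥ ln(2/0.024) = 4.422849.
So n ≥ 4.422849 / (2·0.116²) = 164.345.
The smallest integer n is 165.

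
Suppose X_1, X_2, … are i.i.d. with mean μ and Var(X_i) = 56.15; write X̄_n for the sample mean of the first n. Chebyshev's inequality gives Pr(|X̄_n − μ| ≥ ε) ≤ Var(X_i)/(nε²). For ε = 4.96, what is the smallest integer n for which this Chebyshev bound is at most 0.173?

Require 56.15/(n·4.96²) ≤ 0.173, i.e. n ≥ 56.15/(0.173·4.96²) = 13.193.
The smallest integer n is 14.

14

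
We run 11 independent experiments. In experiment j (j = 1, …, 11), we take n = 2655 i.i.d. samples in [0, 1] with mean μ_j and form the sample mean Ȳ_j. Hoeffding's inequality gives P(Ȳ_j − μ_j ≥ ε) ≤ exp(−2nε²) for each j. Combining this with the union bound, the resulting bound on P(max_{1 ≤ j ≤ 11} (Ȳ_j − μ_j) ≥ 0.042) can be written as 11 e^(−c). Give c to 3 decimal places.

Union bound over the 11 events: P(max_{1 ≤ j ≤ 11} (Ȳ_j − μ_j) ≥ 0.042) ≤ 11·exp(−2nε²) = 11 exp(−2·2655·0.042²).
So c = 2·2655·0.042² = 9.3668.

9.367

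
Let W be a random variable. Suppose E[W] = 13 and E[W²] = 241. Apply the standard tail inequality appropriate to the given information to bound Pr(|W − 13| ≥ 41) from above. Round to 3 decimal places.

0.043

The first two moments determine the variance, so Chebyshev's inequality is the sharpest standard bound available.
Var(W) = E[W²] − (E[W])² = 241 − 169 = 72.
Chebyshev's inequality: Pr(|W − μ| ≥ t) ≤ Var(W)/t² = 72/1681 = 0.0428.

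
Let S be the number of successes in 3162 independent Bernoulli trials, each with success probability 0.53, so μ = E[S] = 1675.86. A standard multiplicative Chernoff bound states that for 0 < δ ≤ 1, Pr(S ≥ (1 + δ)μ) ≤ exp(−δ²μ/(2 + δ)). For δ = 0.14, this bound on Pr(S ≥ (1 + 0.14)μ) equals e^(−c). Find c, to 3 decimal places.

c = δ²μ/(2 + δ) = 0.14²·1675.86/(2 + 0.14) = 15.3490.

15.349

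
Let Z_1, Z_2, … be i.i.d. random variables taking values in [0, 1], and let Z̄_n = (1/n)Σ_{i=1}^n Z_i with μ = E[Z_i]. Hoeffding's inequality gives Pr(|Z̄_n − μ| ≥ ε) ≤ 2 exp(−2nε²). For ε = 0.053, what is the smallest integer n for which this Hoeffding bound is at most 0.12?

Require 2·exp(−2nε²) ≤ 0.12, i.e. 2nε² ≥ ln(2/0.12) = 2.813411.
So n ≥ 2.813411 / (2·0.053²) = 500.785.
The smallest integer n is 501.

501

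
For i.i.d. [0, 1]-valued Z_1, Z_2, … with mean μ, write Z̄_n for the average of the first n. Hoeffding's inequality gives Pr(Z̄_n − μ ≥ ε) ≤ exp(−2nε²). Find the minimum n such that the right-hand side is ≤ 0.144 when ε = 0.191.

Require exp(−2nε²) ≤ 0.144, i.e. 2nε² ≥ ln(1/0.144) = 1.937942.
So n ≥ 1.937942 / (2·0.191²) = 26.561.
The smallest integer n is 27.

27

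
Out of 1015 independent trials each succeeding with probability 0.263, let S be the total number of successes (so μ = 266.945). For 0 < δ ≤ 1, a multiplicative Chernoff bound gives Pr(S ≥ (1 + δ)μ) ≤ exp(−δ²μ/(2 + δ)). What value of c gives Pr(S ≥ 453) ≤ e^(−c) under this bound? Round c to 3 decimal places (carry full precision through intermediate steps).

48.082

Write 453 = (1 + δ)μ, so δ = 453/266.945 − 1 = 0.6969788…
Then the exponent is δ²μ/(2 + δ) = (453 − μ)² / (μ·(2 + δ)) = 48.082094.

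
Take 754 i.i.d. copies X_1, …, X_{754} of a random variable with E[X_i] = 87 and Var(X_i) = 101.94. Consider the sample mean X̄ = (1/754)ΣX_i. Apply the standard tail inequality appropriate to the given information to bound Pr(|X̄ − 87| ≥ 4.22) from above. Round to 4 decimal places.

With mean and variance of each term known, Chebyshev's inequality bounds the deviation of the sum (or sample mean).
Var(X̄) = Var(X_i)/n = 101.94/754 = 0.1352.
Chebyshev: Pr(|X̄ − 87| ≥ 4.22) ≤ Var(X̄)/(4.22)² = 101.94/(754·4.22²) = 0.0076.

0.0076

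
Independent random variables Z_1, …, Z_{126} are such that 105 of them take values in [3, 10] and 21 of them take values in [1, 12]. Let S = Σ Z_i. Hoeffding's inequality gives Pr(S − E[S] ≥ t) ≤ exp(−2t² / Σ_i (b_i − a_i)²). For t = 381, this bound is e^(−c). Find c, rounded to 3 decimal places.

37.773

Σ(b_i − a_i)² = 105·7² + 21·11² = 7686.
c = 2t² / 7686 = 2·381² / 7686 = 37.7728.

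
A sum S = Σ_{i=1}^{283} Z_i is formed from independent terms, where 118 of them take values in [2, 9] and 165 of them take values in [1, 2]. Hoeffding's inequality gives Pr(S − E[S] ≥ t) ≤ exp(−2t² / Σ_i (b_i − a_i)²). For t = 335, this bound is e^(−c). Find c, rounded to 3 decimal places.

37.742

Σ(b_i − a_i)² = 118·7² + 165·1² = 5947.
c = 2t² / 5947 = 2·335² / 5947 = 37.7417.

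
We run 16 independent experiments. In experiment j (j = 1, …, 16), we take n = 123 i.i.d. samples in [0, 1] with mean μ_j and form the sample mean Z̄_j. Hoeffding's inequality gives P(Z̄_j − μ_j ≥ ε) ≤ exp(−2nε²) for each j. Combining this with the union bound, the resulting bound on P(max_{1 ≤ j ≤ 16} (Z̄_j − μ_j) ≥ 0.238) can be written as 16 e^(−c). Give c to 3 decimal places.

13.934

Union bound over the 16 events: P(max_{1 ≤ j ≤ 16} (Z̄_j − μ_j) ≥ 0.238) ≤ 16·exp(−2nε²) = 16 exp(−2·123·0.238²).
So c = 2·123·0.238² = 13.9344.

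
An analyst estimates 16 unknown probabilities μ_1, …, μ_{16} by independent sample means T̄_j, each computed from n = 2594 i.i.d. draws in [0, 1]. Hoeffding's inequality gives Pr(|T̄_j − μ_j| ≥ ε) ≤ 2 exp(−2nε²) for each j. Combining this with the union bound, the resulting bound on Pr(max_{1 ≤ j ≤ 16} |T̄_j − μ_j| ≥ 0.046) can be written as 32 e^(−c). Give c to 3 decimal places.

10.978

Union bound over the 16 events: Pr(max_{1 ≤ j ≤ 16} |T̄_j − μ_j| ≥ 0.046) ≤ 16·2·exp(−2nε²) = 32 exp(−2·2594·0.046²).
So c = 2·2594·0.046² = 10.9778.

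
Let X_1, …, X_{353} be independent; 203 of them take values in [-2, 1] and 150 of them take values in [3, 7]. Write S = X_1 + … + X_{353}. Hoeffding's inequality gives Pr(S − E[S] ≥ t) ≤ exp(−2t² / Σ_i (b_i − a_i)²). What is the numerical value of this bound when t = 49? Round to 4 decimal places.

0.3211

Σ(b_i − a_i)² = 203·3² + 150·4² = 4227.
Exponent = 2·49² / 4227 = 1.13603.
Bound = exp(−1.13603) = 0.32109.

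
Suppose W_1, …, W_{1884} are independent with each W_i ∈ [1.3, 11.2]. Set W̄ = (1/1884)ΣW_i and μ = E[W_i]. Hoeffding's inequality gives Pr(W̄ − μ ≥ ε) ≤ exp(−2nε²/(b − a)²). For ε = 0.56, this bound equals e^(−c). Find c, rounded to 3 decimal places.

12.056

c = 2nε²/(b − a)² = 2·1884·0.56² / 9.9² = 12.0564.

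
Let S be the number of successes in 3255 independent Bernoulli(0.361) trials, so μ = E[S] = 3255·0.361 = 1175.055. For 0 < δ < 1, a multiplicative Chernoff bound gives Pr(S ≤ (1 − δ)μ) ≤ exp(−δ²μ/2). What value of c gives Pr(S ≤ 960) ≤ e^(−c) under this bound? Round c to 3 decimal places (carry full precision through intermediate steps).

Write 960 = (1 − δ)μ, so δ = 1 − 960/1175.055 = 0.183017…
Then the exponent is δ²μ/2 = (μ − 960)²/(2μ) = 19.679357.

19.679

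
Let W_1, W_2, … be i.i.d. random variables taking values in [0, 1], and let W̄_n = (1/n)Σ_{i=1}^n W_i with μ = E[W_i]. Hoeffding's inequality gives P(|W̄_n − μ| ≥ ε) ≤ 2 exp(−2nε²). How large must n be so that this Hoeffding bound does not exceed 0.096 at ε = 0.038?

1052

Require 2·exp(−2nε²) ≤ 0.096, i.e. 2nε² ≥ ln(2/0.096) = 3.036554.
So n ≥ 3.036554 / (2·0.038²) = 1051.438.
The smallest integer n is 1052.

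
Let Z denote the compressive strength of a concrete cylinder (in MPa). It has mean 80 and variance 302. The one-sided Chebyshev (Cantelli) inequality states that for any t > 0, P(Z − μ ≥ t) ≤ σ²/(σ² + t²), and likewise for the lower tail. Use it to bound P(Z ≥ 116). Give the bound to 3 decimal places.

0.189

Here σ² = 302 and t = 36, so σ² + t² = 1598.
Cantelli's bound: 302/1598 = 0.1890.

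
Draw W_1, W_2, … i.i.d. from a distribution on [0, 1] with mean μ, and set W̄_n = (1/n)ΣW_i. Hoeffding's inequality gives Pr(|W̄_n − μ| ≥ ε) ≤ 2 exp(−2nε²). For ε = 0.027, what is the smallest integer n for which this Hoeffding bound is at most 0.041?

2667

Require 2·exp(−2nε²) ≤ 0.041, i.e. 2nε² ≥ ln(2/0.041) = 3.887330.
So n ≥ 3.887330 / (2·0.027²) = 2666.207.
The smallest integer n is 2667.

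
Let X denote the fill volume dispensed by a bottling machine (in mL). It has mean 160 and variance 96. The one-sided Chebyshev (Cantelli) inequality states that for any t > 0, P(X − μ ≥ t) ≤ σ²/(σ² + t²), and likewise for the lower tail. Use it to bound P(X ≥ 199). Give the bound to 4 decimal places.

0.0594

Here σ² = 96 and t = 39, so σ² + t² = 1617.
Cantelli's bound: 96/1617 = 0.0594.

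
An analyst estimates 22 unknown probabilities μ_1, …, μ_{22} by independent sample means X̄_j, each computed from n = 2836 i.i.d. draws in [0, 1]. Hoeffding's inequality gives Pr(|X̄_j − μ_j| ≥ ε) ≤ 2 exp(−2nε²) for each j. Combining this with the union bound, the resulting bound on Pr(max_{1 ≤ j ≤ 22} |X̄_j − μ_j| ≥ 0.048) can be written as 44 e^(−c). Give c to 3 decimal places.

Union bound over the 22 events: Pr(max_{1 ≤ j ≤ 22} |X̄_j − μ_j| ≥ 0.048) ≤ 22·2·exp(−2nε²) = 44 exp(−2·2836·0.048²).
So c = 2·2836·0.048² = 13.0683.

13.068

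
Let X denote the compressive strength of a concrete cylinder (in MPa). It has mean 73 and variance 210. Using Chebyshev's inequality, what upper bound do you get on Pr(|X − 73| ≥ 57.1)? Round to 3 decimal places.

0.064

Chebyshev: Pr(|X − μ| ≥ t) ≤ Var(X)/t².
Bound = 210 / 3260.41 = 0.0644.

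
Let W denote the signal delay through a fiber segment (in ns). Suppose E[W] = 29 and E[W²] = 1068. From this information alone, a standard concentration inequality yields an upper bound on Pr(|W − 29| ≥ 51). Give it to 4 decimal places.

The first two moments determine the variance, so Chebyshev's inequality is the sharpest standard bound available.
Var(W) = E[W²] − (E[W])² = 1068 − 841 = 227.
Chebyshev's inequality: Pr(|W − μ| ≥ t) ≤ Var(W)/t² = 227/2601 = 0.0873.

0.0873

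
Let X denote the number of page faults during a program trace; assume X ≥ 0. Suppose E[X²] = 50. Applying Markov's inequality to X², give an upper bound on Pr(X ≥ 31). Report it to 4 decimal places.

0.0520

Since X ≥ 0, the event {X ≥ 31} is the same as {X² ≥ 961}.
Markov's inequality applied to X² gives Pr(X² ≥ 961) ≤ E[X²]/961 = 50/961 = 0.0520.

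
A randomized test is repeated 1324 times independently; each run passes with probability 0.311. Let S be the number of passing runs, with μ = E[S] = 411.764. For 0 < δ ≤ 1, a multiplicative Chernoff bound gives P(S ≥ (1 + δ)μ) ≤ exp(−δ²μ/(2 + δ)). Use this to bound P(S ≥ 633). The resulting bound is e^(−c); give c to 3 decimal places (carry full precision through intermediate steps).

46.848

Write 633 = (1 + δ)μ, so δ = 633/411.764 − 1 = 0.5372883…
Then the exponent is δ²μ/(2 + δ) = (633 − μ)² / (μ·(2 + δ)) = 46.848253.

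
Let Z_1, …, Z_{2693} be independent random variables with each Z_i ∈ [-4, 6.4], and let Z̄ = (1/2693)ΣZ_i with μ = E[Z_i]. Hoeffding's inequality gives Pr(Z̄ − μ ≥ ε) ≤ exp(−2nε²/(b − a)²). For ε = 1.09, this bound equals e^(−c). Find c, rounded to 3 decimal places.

59.163

c = 2nε²/(b − a)² = 2·2693·1.09² / 10.4² = 59.1633.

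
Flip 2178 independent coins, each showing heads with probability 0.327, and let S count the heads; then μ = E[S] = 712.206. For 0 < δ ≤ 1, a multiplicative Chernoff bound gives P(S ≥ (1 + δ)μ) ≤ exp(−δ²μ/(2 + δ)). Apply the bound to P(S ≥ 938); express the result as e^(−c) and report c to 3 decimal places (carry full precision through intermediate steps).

30.895

Write 938 = (1 + δ)μ, so δ = 938/712.206 − 1 = 0.3170347…
Then the exponent is δ²μ/(2 + δ) = (938 − μ)² / (μ·(2 + δ)) = 30.894889.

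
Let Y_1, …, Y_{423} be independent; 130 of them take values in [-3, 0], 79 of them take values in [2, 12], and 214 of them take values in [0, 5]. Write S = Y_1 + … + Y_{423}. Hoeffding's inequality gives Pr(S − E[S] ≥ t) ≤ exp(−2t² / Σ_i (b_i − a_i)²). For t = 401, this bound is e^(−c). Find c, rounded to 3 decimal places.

Σ(b_i − a_i)² = 130·3² + 79·10² + 214·5² = 14420.
c = 2t² / 14420 = 2·401² / 14420 = 22.3025.

22.302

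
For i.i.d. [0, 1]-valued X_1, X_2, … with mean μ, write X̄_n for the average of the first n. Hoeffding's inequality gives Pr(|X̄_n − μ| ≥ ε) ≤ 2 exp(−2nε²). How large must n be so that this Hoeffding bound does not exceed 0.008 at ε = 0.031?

Require 2·exp(−2nε²) ≤ 0.008, i.e. 2nε² ≥ ln(2/0.008) = 5.521461.
So n ≥ 5.521461 / (2·0.031²) = 2872.768.
The smallest integer n is 2873.

2873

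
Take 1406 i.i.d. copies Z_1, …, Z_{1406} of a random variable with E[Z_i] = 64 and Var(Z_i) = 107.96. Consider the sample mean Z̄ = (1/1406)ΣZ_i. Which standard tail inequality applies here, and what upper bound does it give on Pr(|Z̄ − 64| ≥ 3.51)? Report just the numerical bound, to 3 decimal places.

With mean and variance of each term known, Chebyshev's inequality bounds the deviation of the sum (or sample mean).
Var(Z̄) = Var(Z_i)/n = 107.96/1406 = 0.076785.
Chebyshev: Pr(|Z̄ − 64| ≥ 3.51) ≤ Var(Z̄)/(3.51)² = 107.96/(1406·3.51²) = 0.0062.

0.006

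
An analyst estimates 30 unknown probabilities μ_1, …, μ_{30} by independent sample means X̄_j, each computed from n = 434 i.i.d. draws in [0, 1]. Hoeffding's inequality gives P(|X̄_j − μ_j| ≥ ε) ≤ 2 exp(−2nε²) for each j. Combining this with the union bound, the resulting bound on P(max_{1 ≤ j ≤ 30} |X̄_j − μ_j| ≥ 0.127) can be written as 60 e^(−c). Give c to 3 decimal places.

Union bound over the 30 events: P(max_{1 ≤ j ≤ 30} |X̄_j − μ_j| ≥ 0.127) ≤ 30·2·exp(−2nε²) = 60 exp(−2·434·0.127²).
So c = 2·434·0.127² = 14.0000.

14.000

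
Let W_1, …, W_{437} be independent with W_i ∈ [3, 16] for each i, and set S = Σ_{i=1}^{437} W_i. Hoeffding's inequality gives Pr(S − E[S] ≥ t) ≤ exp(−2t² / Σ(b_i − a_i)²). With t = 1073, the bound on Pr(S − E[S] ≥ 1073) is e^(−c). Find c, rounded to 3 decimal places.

31.179

Σ(b_i − a_i)² = 437·(13)² = 73853.
c = 2t²/73853 = 2·1073²/73853 = 31.1789.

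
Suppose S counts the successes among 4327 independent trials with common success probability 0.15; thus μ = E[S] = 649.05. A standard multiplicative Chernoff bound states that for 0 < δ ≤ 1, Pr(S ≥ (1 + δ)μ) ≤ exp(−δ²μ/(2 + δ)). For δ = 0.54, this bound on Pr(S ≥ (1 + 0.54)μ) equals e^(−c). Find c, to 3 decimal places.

c = δ²μ/(2 + δ) = 0.54²·649.05/(2 + 0.54) = 74.5130.

74.513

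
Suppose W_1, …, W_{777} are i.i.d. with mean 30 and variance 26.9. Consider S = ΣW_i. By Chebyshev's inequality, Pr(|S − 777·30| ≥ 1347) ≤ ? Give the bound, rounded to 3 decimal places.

0.012

Var(S) = n·Var(W_i) = 777·26.9 = 20901.3.
Chebyshev: Pr(|S − 777·30| ≥ 1347) ≤ Var(S)/1347² = 20901.3/1814409 = 0.0115.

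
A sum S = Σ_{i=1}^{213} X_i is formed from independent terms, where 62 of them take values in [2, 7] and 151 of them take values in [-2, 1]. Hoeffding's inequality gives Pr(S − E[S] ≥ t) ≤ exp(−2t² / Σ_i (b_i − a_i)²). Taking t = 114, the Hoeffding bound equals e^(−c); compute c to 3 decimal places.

Σ(b_i − a_i)² = 62·5² + 151·3² = 2909.
c = 2t² / 2909 = 2·114² / 2909 = 8.9350.

8.935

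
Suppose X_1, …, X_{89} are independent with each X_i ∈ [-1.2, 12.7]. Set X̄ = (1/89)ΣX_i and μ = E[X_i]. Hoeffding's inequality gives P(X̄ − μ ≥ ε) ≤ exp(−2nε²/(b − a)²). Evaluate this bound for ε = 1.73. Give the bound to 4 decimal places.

0.0635

Exponent: 2nε²/(b − a)² = 2·89·1.73² / 13.9² = 2.75729.
Bound = exp(−2.75729) = 0.06346.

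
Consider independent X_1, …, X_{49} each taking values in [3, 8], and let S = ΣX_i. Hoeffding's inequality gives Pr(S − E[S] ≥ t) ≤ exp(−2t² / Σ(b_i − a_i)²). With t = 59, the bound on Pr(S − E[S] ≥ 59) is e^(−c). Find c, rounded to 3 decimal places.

5.683

Σ(b_i − a_i)² = 49·(5)² = 1225.
c = 2t²/1225 = 2·59²/1225 = 5.6833.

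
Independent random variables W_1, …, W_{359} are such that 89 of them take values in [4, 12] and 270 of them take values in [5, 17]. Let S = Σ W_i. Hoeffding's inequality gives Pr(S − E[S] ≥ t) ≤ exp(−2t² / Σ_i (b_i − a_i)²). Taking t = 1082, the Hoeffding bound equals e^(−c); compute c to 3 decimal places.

52.527

Σ(b_i − a_i)² = 89·8² + 270·12² = 44576.
c = 2t² / 44576 = 2·1082² / 44576 = 52.5271.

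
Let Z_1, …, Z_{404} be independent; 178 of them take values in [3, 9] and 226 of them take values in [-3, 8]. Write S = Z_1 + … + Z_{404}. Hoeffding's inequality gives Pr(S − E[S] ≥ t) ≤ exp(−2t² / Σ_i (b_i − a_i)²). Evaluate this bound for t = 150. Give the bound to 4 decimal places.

Σ(b_i − a_i)² = 178·6² + 226·11² = 33754.
Exponent = 2·150² / 33754 = 1.33318.
Bound = exp(−1.33318) = 0.26364.

0.2636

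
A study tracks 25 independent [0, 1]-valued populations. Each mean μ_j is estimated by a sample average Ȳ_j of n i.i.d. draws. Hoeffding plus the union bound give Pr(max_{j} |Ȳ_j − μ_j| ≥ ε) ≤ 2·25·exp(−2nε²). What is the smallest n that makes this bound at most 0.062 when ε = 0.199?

Need 2·25·exp(−2nε²) ≤ 0.062, i.e. exp(−2nε²) ≤ 0.062/50.
So 2nε² ≥ ln(50/0.062) = 6.692644.
Hence n ≥ 6.692644/(2·0.199²) = 84.501.
The smallest integer n is 85.

85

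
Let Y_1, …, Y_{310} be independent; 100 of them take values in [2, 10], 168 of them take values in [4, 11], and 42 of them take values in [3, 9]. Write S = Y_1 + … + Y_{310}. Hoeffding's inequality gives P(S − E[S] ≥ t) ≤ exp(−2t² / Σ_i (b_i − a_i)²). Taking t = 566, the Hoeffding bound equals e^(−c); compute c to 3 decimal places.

39.687

Σ(b_i − a_i)² = 100·8² + 168·7² + 42·6² = 16144.
c = 2t² / 16144 = 2·566² / 16144 = 39.6873.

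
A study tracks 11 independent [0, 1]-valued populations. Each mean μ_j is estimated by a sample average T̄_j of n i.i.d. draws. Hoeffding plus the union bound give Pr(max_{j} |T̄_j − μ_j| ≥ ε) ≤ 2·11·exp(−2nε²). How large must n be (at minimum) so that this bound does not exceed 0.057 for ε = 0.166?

109

Need 2·11·exp(−2nε²) ≤ 0.057, i.e. exp(−2nε²) ≤ 0.057/22.
So 2nε² ≥ ln(22/0.057) = 5.955746.
Hence n ≥ 5.955746/(2·0.166²) = 108.066.
The smallest integer n is 109.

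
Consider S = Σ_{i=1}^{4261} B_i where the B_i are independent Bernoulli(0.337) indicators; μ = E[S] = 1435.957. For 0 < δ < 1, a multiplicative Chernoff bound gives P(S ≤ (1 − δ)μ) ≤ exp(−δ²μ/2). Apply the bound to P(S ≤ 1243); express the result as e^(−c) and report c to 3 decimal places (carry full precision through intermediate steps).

12.964

Write 1243 = (1 − δ)μ, so δ = 1 − 1243/1435.957 = 0.1343752…
Then the exponent is δ²μ/2 = (μ − 1243)²/(2μ) = 12.964317.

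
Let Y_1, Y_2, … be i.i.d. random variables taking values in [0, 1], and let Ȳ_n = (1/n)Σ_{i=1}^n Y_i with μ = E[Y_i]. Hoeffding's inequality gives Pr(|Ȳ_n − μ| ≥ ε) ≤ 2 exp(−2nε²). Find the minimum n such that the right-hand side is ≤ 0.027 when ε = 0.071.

Require 2·exp(−2nε²) ≤ 0.027, i.e. 2nε² ≥ ln(2/0.027) = 4.305066.
So n ≥ 4.305066 / (2·0.071²) = 427.005.
The smallest integer n is 428.

428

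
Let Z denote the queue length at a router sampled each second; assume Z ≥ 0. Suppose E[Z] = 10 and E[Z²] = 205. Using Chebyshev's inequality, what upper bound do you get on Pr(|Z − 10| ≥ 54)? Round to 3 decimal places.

Var(Z) = E[Z²] − (E[Z])² = 205 − 100 = 105.
Chebyshev's inequality: Pr(|Z − μ| ≥ t) ≤ Var(Z)/t² = 105/2916 = 0.0360.

0.036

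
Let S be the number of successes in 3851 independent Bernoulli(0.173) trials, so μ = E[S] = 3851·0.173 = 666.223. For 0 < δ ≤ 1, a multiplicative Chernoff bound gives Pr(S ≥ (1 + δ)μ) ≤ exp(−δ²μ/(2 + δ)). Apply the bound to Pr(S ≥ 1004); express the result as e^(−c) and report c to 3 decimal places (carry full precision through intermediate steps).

Write 1004 = (1 + δ)μ, so δ = 1004/666.223 − 1 = 0.5070029…
Then the exponent is δ²μ/(2 + δ) = (1004 − μ)² / (μ·(2 + δ)) = 68.310221.

68.310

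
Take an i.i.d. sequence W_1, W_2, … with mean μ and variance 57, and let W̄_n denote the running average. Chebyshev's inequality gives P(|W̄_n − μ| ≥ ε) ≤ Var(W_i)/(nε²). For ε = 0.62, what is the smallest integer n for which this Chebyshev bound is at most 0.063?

Require 57/(n·0.62²) ≤ 0.063, i.e. n ≥ 57/(0.063·0.62²) = 2353.699.
The smallest integer n is 2354.

2354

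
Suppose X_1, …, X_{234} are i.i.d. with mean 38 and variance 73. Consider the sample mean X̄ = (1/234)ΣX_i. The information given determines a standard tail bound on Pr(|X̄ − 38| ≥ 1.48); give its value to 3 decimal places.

With mean and variance of each term known, Chebyshev's inequality bounds the deviation of the sum (or sample mean).
Var(X̄) = Var(X_i)/n = 73/234 = 0.31197.
Chebyshev: Pr(|X̄ − 38| ≥ 1.48) ≤ Var(X̄)/(1.48)² = 73/(234·1.48²) = 0.1424.

0.142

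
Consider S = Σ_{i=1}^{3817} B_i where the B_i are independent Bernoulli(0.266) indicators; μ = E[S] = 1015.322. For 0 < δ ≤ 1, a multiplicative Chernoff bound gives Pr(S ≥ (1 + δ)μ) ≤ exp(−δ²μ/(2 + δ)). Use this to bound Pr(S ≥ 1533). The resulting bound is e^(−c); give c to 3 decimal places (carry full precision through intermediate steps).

Write 1533 = (1 + δ)μ, so δ = 1533/1015.322 − 1 = 0.5098658…
Then the exponent is δ²μ/(2 + δ) = (1533 − μ)² / (μ·(2 + δ)) = 105.163520.

105.164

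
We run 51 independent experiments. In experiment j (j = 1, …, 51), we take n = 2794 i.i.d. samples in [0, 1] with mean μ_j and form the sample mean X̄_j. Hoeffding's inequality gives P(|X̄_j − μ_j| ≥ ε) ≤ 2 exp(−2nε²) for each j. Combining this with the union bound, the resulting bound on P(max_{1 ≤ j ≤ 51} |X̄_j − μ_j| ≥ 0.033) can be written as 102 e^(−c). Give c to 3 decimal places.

Union bound over the 51 events: P(max_{1 ≤ j ≤ 51} |X̄_j − μ_j| ≥ 0.033) ≤ 51·2·exp(−2nε²) = 102 exp(−2·2794·0.033²).
So c = 2·2794·0.033² = 6.0853.

6.085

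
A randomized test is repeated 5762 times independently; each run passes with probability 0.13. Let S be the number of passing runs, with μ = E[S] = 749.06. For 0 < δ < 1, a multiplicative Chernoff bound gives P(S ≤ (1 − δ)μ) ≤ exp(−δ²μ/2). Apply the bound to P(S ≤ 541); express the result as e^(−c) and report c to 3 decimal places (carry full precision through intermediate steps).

Write 541 = (1 − δ)μ, so δ = 1 − 541/749.06 = 0.2777615…
Then the exponent is δ²μ/2 = (μ − 541)²/(2μ) = 28.895525.

28.896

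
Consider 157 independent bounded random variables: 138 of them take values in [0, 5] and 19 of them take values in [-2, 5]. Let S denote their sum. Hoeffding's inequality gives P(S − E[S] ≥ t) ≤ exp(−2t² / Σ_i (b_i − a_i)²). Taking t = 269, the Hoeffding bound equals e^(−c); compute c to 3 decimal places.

33.034

Σ(b_i − a_i)² = 138·5² + 19·7² = 4381.
c = 2t² / 4381 = 2·269² / 4381 = 33.0340.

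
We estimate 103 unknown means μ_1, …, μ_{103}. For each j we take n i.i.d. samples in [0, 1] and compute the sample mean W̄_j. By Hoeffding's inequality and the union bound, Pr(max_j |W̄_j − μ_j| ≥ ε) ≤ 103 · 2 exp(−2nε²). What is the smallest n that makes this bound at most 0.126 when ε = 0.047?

Need 2·103·exp(−2nε²) ≤ 0.126, i.e. exp(−2nε²) ≤ 0.126/206.
So 2nε² ≥ ln(206/0.126) = 7.399350.
Hence n ≥ 7.399350/(2·0.047²) = 1674.819.
The smallest integer n is 1675.

1675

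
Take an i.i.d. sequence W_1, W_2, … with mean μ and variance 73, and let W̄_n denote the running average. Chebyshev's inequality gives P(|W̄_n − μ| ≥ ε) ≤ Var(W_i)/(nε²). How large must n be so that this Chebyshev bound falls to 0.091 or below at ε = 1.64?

Require 73/(n·1.64²) ≤ 0.091, i.e. n ≥ 73/(0.091·1.64²) = 298.259.
The smallest integer n is 299.

299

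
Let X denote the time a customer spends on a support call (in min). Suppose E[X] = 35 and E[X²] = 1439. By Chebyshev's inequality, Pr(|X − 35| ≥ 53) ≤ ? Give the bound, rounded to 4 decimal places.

0.0762

Var(X) = E[X²] − (E[X])² = 1439 − 1225 = 214.
Chebyshev's inequality: Pr(|X − μ| ≥ t) ≤ Var(X)/t² = 214/2809 = 0.0762.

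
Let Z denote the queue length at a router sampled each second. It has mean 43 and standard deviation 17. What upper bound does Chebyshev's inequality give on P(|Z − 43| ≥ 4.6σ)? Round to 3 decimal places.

0.047

Chebyshev: P(|Z − μ| ≥ t) ≤ Var(Z)/t².
Var(Z) = σ² = 17² = 289.
t = 4.6·17 = 78.2.
Bound = 289 / 6115.24 = 0.0473.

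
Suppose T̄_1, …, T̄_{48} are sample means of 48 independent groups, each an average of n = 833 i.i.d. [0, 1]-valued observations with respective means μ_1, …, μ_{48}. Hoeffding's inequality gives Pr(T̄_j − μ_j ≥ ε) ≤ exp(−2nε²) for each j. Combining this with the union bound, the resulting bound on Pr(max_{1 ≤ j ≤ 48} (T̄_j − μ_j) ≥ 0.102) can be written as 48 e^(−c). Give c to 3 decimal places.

Union bound over the 48 events: Pr(max_{1 ≤ j ≤ 48} (T̄_j − μ_j) ≥ 0.102) ≤ 48·exp(−2nε²) = 48 exp(−2·833·0.102²).
So c = 2·833·0.102² = 17.3331.

17.333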